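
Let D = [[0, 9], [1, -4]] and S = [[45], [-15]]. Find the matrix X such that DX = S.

X = [[5], [5]]

D is on the left of X, so left-multiply by D⁻¹: X = D⁻¹S.
det D = -9, so D⁻¹ = [[4/9, 1], [1/9, 0]].
X = D⁻¹S = [[4/9, 1], [1/9, 0]] · [[45], [-15]] = [[5], [5]].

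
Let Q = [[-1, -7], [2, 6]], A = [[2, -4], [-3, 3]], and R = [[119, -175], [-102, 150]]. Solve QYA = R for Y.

Isolating Y: multiply by Q⁻¹ from the left and A⁻¹ from the right, so Y = Q⁻¹RA⁻¹.
Q has determinant 8; Q⁻¹ = [[3/4, 7/8], [-1/4, -1/8]].
A has determinant -6; A⁻¹ = [[-1/2, -2/3], [-1/2, -1/3]].
Q⁻¹R = [[0, 0], [-17, 25]].
Y = (Q⁻¹R)A⁻¹ = [[0, 0], [-4, 3]].

Y = [[0, 0], [-4, 3]]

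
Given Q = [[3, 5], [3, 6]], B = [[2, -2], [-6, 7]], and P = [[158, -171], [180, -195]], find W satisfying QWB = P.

Left-multiply by Q⁻¹ and right-multiply by B⁻¹: W = Q⁻¹PB⁻¹.
det Q = 3; the adjugate gives Q⁻¹ = [[2, -5/3], [-1, 1]].
det B = 2, so B⁻¹ = [[7/2, 1], [3, 1]].
Q⁻¹P = [[16, -17], [22, -24]].
W = (Q⁻¹P)B⁻¹ = [[5, -1], [5, -2]].

W = [[5, -1], [5, -2]]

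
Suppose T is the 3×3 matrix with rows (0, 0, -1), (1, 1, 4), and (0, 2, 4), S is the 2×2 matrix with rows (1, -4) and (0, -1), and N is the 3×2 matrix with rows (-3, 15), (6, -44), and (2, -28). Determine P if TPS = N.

P = [[-1, 4], [-5, 4], [3, 3]]

P = T⁻¹NS⁻¹ (apply T⁻¹ on the left and S⁻¹ on the right).
T has determinant -2; T⁻¹ = [[2, 1, -1/2], [2, 0, 1/2], [-1, 0, 0]].
det S = -1; the adjugate gives S⁻¹ = [[1, -4], [0, -1]].
T⁻¹N = [[-1, 0], [-5, 16], [3, -15]].
P = (T⁻¹N)S⁻¹ = [[-1, 4], [-5, 4], [3, 3]].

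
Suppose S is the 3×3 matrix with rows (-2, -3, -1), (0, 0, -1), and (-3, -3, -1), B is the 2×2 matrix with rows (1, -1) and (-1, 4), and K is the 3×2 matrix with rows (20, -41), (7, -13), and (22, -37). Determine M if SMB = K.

Left-multiply by S⁻¹ and right-multiply by B⁻¹: M = S⁻¹KB⁻¹.
det S = -3, so S⁻¹ = [[1, 0, -1], [-1, 1/3, 2/3], [0, -1, 0]].
det B = 3, so B⁻¹ = [[4/3, 1/3], [1/3, 1/3]].
S⁻¹K = [[-2, -4], [-3, 12], [-7, 13]].
M = (S⁻¹K)B⁻¹ = [[-4, -2], [0, 3], [-5, 2]].

M = [[-4, -2], [0, 3], [-5, 2]]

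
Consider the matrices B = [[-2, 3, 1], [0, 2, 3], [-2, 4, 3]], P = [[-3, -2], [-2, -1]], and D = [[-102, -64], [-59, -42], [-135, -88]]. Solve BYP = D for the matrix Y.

Y = [[-3, -5], [5, 2], [5, -4]]

Left-multiply by B⁻¹ and right-multiply by P⁻¹: Y = B⁻¹DP⁻¹.
det B = -2, so B⁻¹ = [[3, 5/2, -7/2], [3, 2, -3], [-2, -1, 2]].
det P = -1; the adjugate gives P⁻¹ = [[1, -2], [-2, 3]].
B⁻¹D = [[19, 11], [-19, -12], [-7, -6]].
Y = (B⁻¹D)P⁻¹ = [[-3, -5], [5, 2], [5, -4]].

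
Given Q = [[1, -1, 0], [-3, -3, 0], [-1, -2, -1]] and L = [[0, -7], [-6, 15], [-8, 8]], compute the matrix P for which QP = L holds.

P = [[1, -6], [1, 1], [5, -4]]

Since Q multiplies P on the left, P = Q⁻¹L.
Q has determinant 6; Q⁻¹ = [[1/2, -1/6, 0], [-1/2, -1/6, 0], [1/2, 1/2, -1]].
P = Q⁻¹L = [[1/2, -1/6, 0], [-1/2, -1/6, 0], [1/2, 1/2, -1]] · [[0, -7], [-6, 15], [-8, 8]] = [[1, -6], [1, 1], [5, -4]].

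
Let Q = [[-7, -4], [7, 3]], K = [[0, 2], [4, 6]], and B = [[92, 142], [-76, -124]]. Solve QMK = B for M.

M = [[-2, -1], [3, -4]]

M = Q⁻¹BK⁻¹ (apply Q⁻¹ on the left and K⁻¹ on the right).
det Q = 7, so Q⁻¹ = [[3/7, 4/7], [-1, -1]].
det K = -8; the adjugate gives K⁻¹ = [[-3/4, 1/4], [1/2, 0]].
Q⁻¹B = [[-4, -10], [-16, -18]].
M = (Q⁻¹B)K⁻¹ = [[-2, -1], [3, -4]].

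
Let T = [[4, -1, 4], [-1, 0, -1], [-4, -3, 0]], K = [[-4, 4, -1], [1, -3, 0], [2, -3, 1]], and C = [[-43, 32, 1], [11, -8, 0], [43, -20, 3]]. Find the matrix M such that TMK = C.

Isolating M: multiply by T⁻¹ from the left and K⁻¹ from the right, so M = T⁻¹CK⁻¹.
T has determinant -4; T⁻¹ = [[3/4, 3, -1/4], [-1, -4, 0], [-3/4, -4, 1/4]].
K has determinant 5; K⁻¹ = [[-3/5, -1/5, -3/5], [-1/5, -2/5, -1/5], [3/5, -4/5, 8/5]].
T⁻¹C = [[-10, 5, 0], [-1, 0, -1], [-1, 3, 0]].
M = (T⁻¹C)K⁻¹ = [[5, 0, 5], [0, 1, -1], [0, -1, 0]].

M = [[5, 0, 5], [0, 1, -1], [0, -1, 0]]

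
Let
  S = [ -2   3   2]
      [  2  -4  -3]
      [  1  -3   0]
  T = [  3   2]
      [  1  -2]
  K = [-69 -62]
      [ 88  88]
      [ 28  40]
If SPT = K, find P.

P = [[3, 4], [-3, 4], [-5, 1]]

P = S⁻¹KT⁻¹ (apply S⁻¹ on the left and T⁻¹ on the right).
det S = 5, so S⁻¹ = [[-9/5, -6/5, -1/5], [-3/5, -2/5, -2/5], [-2/5, -3/5, 2/5]].
det T = -8, so T⁻¹ = [[1/4, 1/4], [1/8, -3/8]].
S⁻¹K = [[13, -2], [-5, -14], [-14, -12]].
P = (S⁻¹K)T⁻¹ = [[3, 4], [-3, 4], [-5, 1]].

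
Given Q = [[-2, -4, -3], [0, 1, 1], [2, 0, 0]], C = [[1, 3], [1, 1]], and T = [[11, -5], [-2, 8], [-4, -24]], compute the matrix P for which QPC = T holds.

P = [[-5, 3], [3, -4], [2, -3]]

Isolating P: multiply by Q⁻¹ from the left and C⁻¹ from the right, so P = Q⁻¹TC⁻¹.
det Q = -2; the adjugate gives Q⁻¹ = [[0, 0, 1/2], [-1, -3, -1], [1, 4, 1]].
det C = -2; the adjugate gives C⁻¹ = [[-1/2, 3/2], [1/2, -1/2]].
Q⁻¹T = [[-2, -12], [-1, 5], [-1, 3]].
P = (Q⁻¹T)C⁻¹ = [[-5, 3], [3, -4], [2, -3]].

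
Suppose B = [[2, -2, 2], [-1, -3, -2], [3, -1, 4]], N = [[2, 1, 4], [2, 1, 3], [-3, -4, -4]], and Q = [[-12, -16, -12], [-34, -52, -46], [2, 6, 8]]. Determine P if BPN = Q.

P = [[2, -3, -2], [0, -1, -4], [0, 0, 0]]

Left-multiply by B⁻¹ and right-multiply by N⁻¹: P = B⁻¹QN⁻¹.
det B = -4, so B⁻¹ = [[7/2, -3/2, -5/2], [1/2, -1/2, -1/2], [-5/2, 1, 2]].
det N = -5; the adjugate gives N⁻¹ = [[-8/5, 12/5, 1/5], [1/5, -4/5, -2/5], [1, -1, 0]].
B⁻¹Q = [[4, 7, 7], [10, 15, 13], [0, 0, 0]].
P = (B⁻¹Q)N⁻¹ = [[2, -3, -2], [0, -1, -4], [0, 0, 0]].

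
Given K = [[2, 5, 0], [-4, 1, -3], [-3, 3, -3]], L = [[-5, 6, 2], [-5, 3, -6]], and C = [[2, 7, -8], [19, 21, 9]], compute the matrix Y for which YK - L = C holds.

Y = [[1, -1, 3], [5, -1, 0]]

YK = C + L = [[-3, 13, -6], [14, 24, 3]].
Since K sits to the right of Y, Y = (C + L)K⁻¹.
det K = -3; the adjugate gives K⁻¹ = [[-2, -5, 5], [1, 2, -2], [3, 7, -22/3]].
Y = (C + L)K⁻¹ = [[1, -1, 3], [5, -1, 0]].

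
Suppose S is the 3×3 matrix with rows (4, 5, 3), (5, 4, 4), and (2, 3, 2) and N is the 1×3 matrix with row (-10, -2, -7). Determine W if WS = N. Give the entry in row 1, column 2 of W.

S is on the right of W, so right-multiply by S⁻¹: W = NS⁻¹.
det S = -5; the adjugate gives S⁻¹ = [[4/5, 1/5, -8/5], [2/5, -2/5, 1/5], [-7/5, 2/5, 9/5]].
W = NS⁻¹ = [[-10, -2, -7]] · [[4/5, 1/5, -8/5], [2/5, -2/5, 1/5], [-7/5, 2/5, 9/5]] = [[1, -4, 3]].

-4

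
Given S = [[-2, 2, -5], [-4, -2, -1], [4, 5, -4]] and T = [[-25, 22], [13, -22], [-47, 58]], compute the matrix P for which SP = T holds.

P = [[-3, 6], [-3, 2], [5, -6]]

Since S multiplies P on the left, P = S⁻¹T.
det S = -6, so S⁻¹ = [[-13/6, 17/6, 2], [10/3, -14/3, -3], [2, -3, -2]].
P = S⁻¹T = [[-13/6, 17/6, 2], [10/3, -14/3, -3], [2, -3, -2]] · [[-25, 22], [13, -22], [-47, 58]] = [[-3, 6], [-3, 2], [5, -6]].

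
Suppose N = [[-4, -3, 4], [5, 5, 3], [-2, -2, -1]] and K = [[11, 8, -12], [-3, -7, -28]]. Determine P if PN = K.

Since N sits to the right of P, P = KN⁻¹.
det N = -1, so N⁻¹ = [[-1, 11, 29], [1, -12, -32], [0, 2, 5]].
P = KN⁻¹ = [[11, 8, -12], [-3, -7, -28]] · [[-1, 11, 29], [1, -12, -32], [0, 2, 5]] = [[-3, 1, 3], [-4, -5, -3]].

P = [[-3, 1, 3], [-4, -5, -3]]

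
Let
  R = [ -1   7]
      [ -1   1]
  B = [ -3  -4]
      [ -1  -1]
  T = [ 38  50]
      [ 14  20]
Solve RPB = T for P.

P = R⁻¹TB⁻¹ (apply R⁻¹ on the left and B⁻¹ on the right).
R has determinant 6; R⁻¹ = [[1/6, -7/6], [1/6, -1/6]].
B has determinant -1; B⁻¹ = [[1, -4], [-1, 3]].
R⁻¹T = [[-10, -15], [4, 5]].
P = (R⁻¹T)B⁻¹ = [[5, -5], [-1, -1]].

P = [[5, -5], [-1, -1]]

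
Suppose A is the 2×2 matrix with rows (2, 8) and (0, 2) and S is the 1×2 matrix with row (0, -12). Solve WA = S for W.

W = [[0, -6]]

Right-multiplying both sides by A⁻¹ gives W = SA⁻¹.
det A = 4, so A⁻¹ = [[1/2, -2], [0, 1/2]].
W = SA⁻¹ = [[0, -12]] · [[1/2, -2], [0, 1/2]] = [[0, -6]].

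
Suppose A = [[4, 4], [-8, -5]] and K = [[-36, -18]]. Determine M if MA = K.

M = [[3, 6]]

Since A sits to the right of M, M = KA⁻¹.
A has determinant 12; A⁻¹ = [[-5/12, -1/3], [2/3, 1/3]].
M = KA⁻¹ = [[-36, -18]] · [[-5/12, -1/3], [2/3, 1/3]] = [[3, 6]].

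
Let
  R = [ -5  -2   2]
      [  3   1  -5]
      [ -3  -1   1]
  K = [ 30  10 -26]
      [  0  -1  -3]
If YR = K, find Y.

Y = [[0, 4, -6], [3, 1, -4]]

Since R sits to the right of Y, Y = KR⁻¹.
det R = -4; the adjugate gives R⁻¹ = [[1, 0, -2], [-3, -1/4, 19/4], [0, -1/4, -1/4]].
Y = KR⁻¹ = [[30, 10, -26], [0, -1, -3]] · [[1, 0, -2], [-3, -1/4, 19/4], [0, -1/4, -1/4]] = [[0, 4, -6], [3, 1, -4]].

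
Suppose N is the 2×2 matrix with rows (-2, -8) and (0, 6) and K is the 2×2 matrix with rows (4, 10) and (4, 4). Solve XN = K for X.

Since N sits to the right of X, X = KN⁻¹.
det N = -12; the adjugate gives N⁻¹ = [[-1/2, -2/3], [0, 1/6]].
X = KN⁻¹ = [[4, 10], [4, 4]] · [[-1/2, -2/3], [0, 1/6]] = [[-2, -1], [-2, -2]].

X = [[-2, -1], [-2, -2]]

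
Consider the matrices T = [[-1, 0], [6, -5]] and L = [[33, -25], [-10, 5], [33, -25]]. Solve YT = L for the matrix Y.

T is on the right of Y, so right-multiply by T⁻¹: Y = LT⁻¹.
det T = 5, so T⁻¹ = [[-1, 0], [-6/5, -1/5]].
Y = LT⁻¹ = [[33, -25], [-10, 5], [33, -25]] · [[-1, 0], [-6/5, -1/5]] = [[-3, 5], [4, -1], [-3, 5]].

Y = [[-3, 5], [4, -1], [-3, 5]]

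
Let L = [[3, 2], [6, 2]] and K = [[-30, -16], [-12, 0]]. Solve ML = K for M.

L is on the right of M, so right-multiply by L⁻¹: M = KL⁻¹.
det L = -6, so L⁻¹ = [[-1/3, 1/3], [1, -1/2]].
M = KL⁻¹ = [[-30, -16], [-12, 0]] · [[-1/3, 1/3], [1, -1/2]] = [[-6, -2], [4, -4]].

M = [[-6, -2], [4, -4]]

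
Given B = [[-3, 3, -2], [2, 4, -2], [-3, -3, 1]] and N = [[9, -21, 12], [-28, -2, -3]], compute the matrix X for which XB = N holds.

Right-multiplying both sides by B⁻¹ gives X = NB⁻¹.
det B = 6; the adjugate gives B⁻¹ = [[-1/3, 1/2, 1/3], [2/3, -3/2, -5/3], [1, -3, -3]].
X = NB⁻¹ = [[9, -21, 12], [-28, -2, -3]] · [[-1/3, 1/2, 1/3], [2/3, -3/2, -5/3], [1, -3, -3]] = [[-5, 0, 2], [5, -2, 3]].

X = [[-5, 0, 2], [5, -2, 3]]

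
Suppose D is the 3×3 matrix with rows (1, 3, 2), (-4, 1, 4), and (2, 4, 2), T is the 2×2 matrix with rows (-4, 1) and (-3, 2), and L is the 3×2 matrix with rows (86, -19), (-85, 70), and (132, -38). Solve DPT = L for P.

P = [[-3, -5], [-4, -1], [-4, 5]]

Left-multiply by D⁻¹ and right-multiply by T⁻¹: P = D⁻¹LT⁻¹.
det D = -2; the adjugate gives D⁻¹ = [[7, -1, -5], [-8, 1, 6], [9, -1, -13/2]].
det T = -5, so T⁻¹ = [[-2/5, 1/5], [-3/5, 4/5]].
D⁻¹L = [[27, -13], [19, -6], [1, 6]].
P = (D⁻¹L)T⁻¹ = [[-3, -5], [-4, -1], [-4, 5]].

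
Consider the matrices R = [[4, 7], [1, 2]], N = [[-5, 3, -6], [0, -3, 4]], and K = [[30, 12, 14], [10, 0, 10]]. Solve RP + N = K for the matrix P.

RP = K − N = [[35, 9, 20], [10, 3, 6]].
Left-multiplying both sides by R⁻¹ gives P = R⁻¹(K − N).
det R = 1, so R⁻¹ = [[2, -7], [-1, 4]].
P = R⁻¹(K − N) = [[0, -3, -2], [5, 3, 4]].

P = [[0, -3, -2], [5, 3, 4]]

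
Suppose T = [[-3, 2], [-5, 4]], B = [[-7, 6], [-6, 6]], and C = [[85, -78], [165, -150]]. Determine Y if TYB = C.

Left-multiply by T⁻¹ and right-multiply by B⁻¹: Y = T⁻¹CB⁻¹.
T has determinant -2; T⁻¹ = [[-2, 1], [-5/2, 3/2]].
B has determinant -6; B⁻¹ = [[-1, 1], [-1, 7/6]].
T⁻¹C = [[-5, 6], [35, -30]].
Y = (T⁻¹C)B⁻¹ = [[-1, 2], [-5, 0]].

Y = [[-1, 2], [-5, 0]]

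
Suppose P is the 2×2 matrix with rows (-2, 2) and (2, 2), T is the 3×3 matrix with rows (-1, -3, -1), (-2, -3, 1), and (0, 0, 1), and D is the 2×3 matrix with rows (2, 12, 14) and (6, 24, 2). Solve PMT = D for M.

M = P⁻¹DT⁻¹ (apply P⁻¹ on the left and T⁻¹ on the right).
P has determinant -8; P⁻¹ = [[-1/4, 1/4], [1/4, 1/4]].
det T = -3; the adjugate gives T⁻¹ = [[1, -1, 2], [-2/3, 1/3, -1], [0, 0, 1]].
P⁻¹D = [[1, 3, -3], [2, 9, 4]].
M = (P⁻¹D)T⁻¹ = [[-1, 0, -4], [-4, 1, -1]].

M = [[-1, 0, -4], [-4, 1, -1]]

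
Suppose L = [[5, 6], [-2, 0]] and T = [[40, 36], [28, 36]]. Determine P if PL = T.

L is on the right of P, so right-multiply by L⁻¹: P = TL⁻¹.
L has determinant 12; L⁻¹ = [[0, -1/2], [1/6, 5/12]].
P = TL⁻¹ = [[40, 36], [28, 36]] · [[0, -1/2], [1/6, 5/12]] = [[6, -5], [6, 1]].

P = [[6, -5], [6, 1]]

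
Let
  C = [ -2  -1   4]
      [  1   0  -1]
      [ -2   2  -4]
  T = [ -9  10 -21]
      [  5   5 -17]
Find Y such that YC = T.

C is on the right of Y, so right-multiply by C⁻¹: Y = TC⁻¹.
det C = -2, so C⁻¹ = [[-1, -2, -1/2], [-3, -8, -1], [-1, -3, -1/2]].
Y = TC⁻¹ = [[-9, 10, -21], [5, 5, -17]] · [[-1, -2, -1/2], [-3, -8, -1], [-1, -3, -1/2]] = [[0, 1, 5], [-3, 1, 1]].

Y = [[0, 1, 5], [-3, 1, 1]]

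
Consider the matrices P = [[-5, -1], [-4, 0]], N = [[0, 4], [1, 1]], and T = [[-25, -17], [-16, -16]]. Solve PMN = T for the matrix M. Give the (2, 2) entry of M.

5

Isolating M: multiply by P⁻¹ from the left and N⁻¹ from the right, so M = P⁻¹TN⁻¹.
det P = -4; the adjugate gives P⁻¹ = [[0, -1/4], [-1, 5/4]].
det N = -4; the adjugate gives N⁻¹ = [[-1/4, 1], [1/4, 0]].
P⁻¹T = [[4, 4], [5, -3]].
M = (P⁻¹T)N⁻¹ = [[0, 4], [-2, 5]].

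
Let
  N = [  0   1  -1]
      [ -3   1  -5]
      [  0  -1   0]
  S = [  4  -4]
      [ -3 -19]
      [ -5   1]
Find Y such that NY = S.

Left-multiplying both sides by N⁻¹ gives Y = N⁻¹S.
det N = -3, so N⁻¹ = [[5/3, -1/3, 4/3], [0, 0, -1], [-1, 0, -1]].
Y = N⁻¹S = [[5/3, -1/3, 4/3], [0, 0, -1], [-1, 0, -1]] · [[4, -4], [-3, -19], [-5, 1]] = [[1, 1], [5, -1], [1, 3]].

Y = [[1, 1], [5, -1], [1, 3]]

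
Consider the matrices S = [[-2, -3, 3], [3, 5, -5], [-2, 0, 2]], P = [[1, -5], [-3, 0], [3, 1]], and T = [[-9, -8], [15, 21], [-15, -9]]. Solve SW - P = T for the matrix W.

W = [[4, 2], [-2, 1], [-2, -2]]

SW = T + P = [[-8, -13], [12, 21], [-12, -8]].
S is on the left of W, so left-multiply by S⁻¹: W = S⁻¹(T + P).
det S = -2, so S⁻¹ = [[-5, -3, 0], [-2, -1, 1/2], [-5, -3, 1/2]].
W = S⁻¹(T + P) = [[4, 2], [-2, 1], [-2, -2]].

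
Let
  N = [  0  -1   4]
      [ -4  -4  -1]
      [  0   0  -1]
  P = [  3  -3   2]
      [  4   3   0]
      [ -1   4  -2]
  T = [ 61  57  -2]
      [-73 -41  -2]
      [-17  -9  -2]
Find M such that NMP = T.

M = [[0, 3, 5], [5, -2, 0], [-2, 5, -3]]

M = N⁻¹TP⁻¹ (apply N⁻¹ on the left and P⁻¹ on the right).
N has determinant 4; N⁻¹ = [[1, -1/4, 17/4], [-1, 0, -4], [0, 0, -1]].
det P = -4, so P⁻¹ = [[3/2, -1/2, 3/2], [-2, 1, -2], [-19/4, 9/4, -21/4]].
N⁻¹T = [[7, 29, -10], [7, -21, 10], [17, 9, 2]].
M = (N⁻¹T)P⁻¹ = [[0, 3, 5], [5, -2, 0], [-2, 5, -3]].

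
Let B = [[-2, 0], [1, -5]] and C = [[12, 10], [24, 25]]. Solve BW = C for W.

B is on the left of W, so left-multiply by B⁻¹: W = B⁻¹C.
B has determinant 10; B⁻¹ = [[-1/2, 0], [-1/10, -1/5]].
W = B⁻¹C = [[-1/2, 0], [-1/10, -1/5]] · [[12, 10], [24, 25]] = [[-6, -5], [-6, -6]].

W = [[-6, -5], [-6, -6]]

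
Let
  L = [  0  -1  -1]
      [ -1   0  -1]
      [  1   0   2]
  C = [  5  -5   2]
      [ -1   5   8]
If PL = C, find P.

P = [[5, -3, 2], [-5, 5, 4]]

Right-multiplying both sides by L⁻¹ gives P = CL⁻¹.
det L = -1; the adjugate gives L⁻¹ = [[0, -2, -1], [-1, -1, -1], [0, 1, 1]].
P = CL⁻¹ = [[5, -5, 2], [-1, 5, 8]] · [[0, -2, -1], [-1, -1, -1], [0, 1, 1]] = [[5, -3, 2], [-5, 5, 4]].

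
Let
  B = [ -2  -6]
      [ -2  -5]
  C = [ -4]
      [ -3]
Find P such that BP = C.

B is on the left of P, so left-multiply by B⁻¹: P = B⁻¹C.
det B = -2, so B⁻¹ = [[5/2, -3], [-1, 1]].
P = B⁻¹C = [[5/2, -3], [-1, 1]] · [[-4], [-3]] = [[-1], [1]].

P = [[-1], [1]]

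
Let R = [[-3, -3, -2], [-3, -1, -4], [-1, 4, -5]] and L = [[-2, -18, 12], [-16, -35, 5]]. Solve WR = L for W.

Since R sits to the right of W, W = LR⁻¹.
det R = -4; the adjugate gives R⁻¹ = [[-21/4, 23/4, -5/2], [11/4, -13/4, 3/2], [13/4, -15/4, 3/2]].
W = LR⁻¹ = [[-2, -18, 12], [-16, -35, 5]] · [[-21/4, 23/4, -5/2], [11/4, -13/4, 3/2], [13/4, -15/4, 3/2]] = [[0, 2, -4], [4, 3, -5]].

W = [[0, 2, -4], [4, 3, -5]]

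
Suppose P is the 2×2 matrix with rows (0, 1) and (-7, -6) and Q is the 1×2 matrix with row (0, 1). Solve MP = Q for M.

Right-multiplying both sides by P⁻¹ gives M = QP⁻¹.
P has determinant 7; P⁻¹ = [[-6/7, -1/7], [1, 0]].
M = QP⁻¹ = [[0, 1]] · [[-6/7, -1/7], [1, 0]] = [[1, 0]].

M = [[1, 0]]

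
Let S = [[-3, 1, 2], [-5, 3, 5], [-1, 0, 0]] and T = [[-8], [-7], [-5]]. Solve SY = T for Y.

S is on the left of Y, so left-multiply by S⁻¹: Y = S⁻¹T.
S has determinant 1; S⁻¹ = [[0, 0, -1], [-5, 2, 5], [3, -1, -4]].
Y = S⁻¹T = [[0, 0, -1], [-5, 2, 5], [3, -1, -4]] · [[-8], [-7], [-5]] = [[5], [1], [3]].

Y = [[5], [1], [3]]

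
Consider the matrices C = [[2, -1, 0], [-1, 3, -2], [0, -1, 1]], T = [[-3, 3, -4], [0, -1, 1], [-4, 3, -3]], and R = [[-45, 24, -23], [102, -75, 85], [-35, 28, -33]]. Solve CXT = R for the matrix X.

X = [[-1, 4, 4], [-1, -1, -4], [4, 1, 1]]

Isolating X: multiply by C⁻¹ from the left and T⁻¹ from the right, so X = C⁻¹RT⁻¹.
det C = 1, so C⁻¹ = [[1, 1, 2], [1, 2, 4], [1, 2, 5]].
T has determinant 4; T⁻¹ = [[0, -3/4, -1/4], [-1, -7/4, 3/4], [-1, -3/4, 3/4]].
C⁻¹R = [[-13, 5, -4], [19, -14, 15], [-16, 14, -18]].
X = (C⁻¹R)T⁻¹ = [[-1, 4, 4], [-1, -1, -4], [4, 1, 1]].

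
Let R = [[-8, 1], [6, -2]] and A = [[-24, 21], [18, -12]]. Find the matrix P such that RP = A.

Left-multiplying both sides by R⁻¹ gives P = R⁻¹A.
det R = 10, so R⁻¹ = [[-1/5, -1/10], [-3/5, -4/5]].
P = R⁻¹A = [[-1/5, -1/10], [-3/5, -4/5]] · [[-24, 21], [18, -12]] = [[3, -3], [0, -3]].

P = [[3, -3], [0, -3]]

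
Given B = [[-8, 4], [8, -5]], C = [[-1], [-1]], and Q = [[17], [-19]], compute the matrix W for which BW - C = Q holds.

W = [[0], [4]]

BW = Q + C = [[16], [-20]].
Since B multiplies W on the left, W = B⁻¹(Q + C).
B has determinant 8; B⁻¹ = [[-5/8, -1/2], [-1, -1]].
W = B⁻¹(Q + C) = [[0], [4]].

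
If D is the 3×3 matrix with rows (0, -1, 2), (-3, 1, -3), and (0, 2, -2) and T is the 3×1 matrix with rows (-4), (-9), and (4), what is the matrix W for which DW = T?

W = [[5], [0], [-2]]

Left-multiplying both sides by D⁻¹ gives W = D⁻¹T.
det D = -6; the adjugate gives D⁻¹ = [[-2/3, -1/3, -1/6], [1, 0, 1], [1, 0, 1/2]].
W = D⁻¹T = [[-2/3, -1/3, -1/6], [1, 0, 1], [1, 0, 1/2]] · [[-4], [-9], [4]] = [[5], [0], [-2]].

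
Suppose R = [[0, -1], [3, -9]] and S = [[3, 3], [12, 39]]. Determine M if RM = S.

M = [[-5, 4], [-3, -3]]

Left-multiplying both sides by R⁻¹ gives M = R⁻¹S.
det R = 3; the adjugate gives R⁻¹ = [[-3, 1/3], [-1, 0]].
M = R⁻¹S = [[-3, 1/3], [-1, 0]] · [[3, 3], [12, 39]] = [[-5, 4], [-3, -3]].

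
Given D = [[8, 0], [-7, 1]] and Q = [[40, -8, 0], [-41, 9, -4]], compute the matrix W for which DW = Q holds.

W = [[5, -1, 0], [-6, 2, -4]]

D is on the left of W, so left-multiply by D⁻¹: W = D⁻¹Q.
det D = 8, so D⁻¹ = [[1/8, 0], [7/8, 1]].
W = D⁻¹Q = [[1/8, 0], [7/8, 1]] · [[40, -8, 0], [-41, 9, -4]] = [[5, -1, 0], [-6, 2, -4]].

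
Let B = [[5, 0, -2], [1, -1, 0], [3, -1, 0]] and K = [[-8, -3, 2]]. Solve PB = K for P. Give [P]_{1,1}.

Since B sits to the right of P, P = KB⁻¹.
B has determinant -4; B⁻¹ = [[0, -1/2, 1/2], [0, -3/2, 1/2], [-1/2, -5/4, 5/4]].
P = KB⁻¹ = [[-8, -3, 2]] · [[0, -1/2, 1/2], [0, -3/2, 1/2], [-1/2, -5/4, 5/4]] = [[-1, 6, -3]].

-1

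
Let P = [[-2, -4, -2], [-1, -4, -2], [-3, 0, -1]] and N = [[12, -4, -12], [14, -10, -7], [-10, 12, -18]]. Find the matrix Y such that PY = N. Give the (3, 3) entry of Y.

3

P is on the left of Y, so left-multiply by P⁻¹: Y = P⁻¹N.
P has determinant -4; P⁻¹ = [[-1, 1, 0], [-5/4, 1, 1/2], [3, -3, -1]].
Y = P⁻¹N = [[-1, 1, 0], [-5/4, 1, 1/2], [3, -3, -1]] · [[12, -4, -12], [14, -10, -7], [-10, 12, -18]] = [[2, -6, 5], [-6, 1, -1], [4, 6, 3]].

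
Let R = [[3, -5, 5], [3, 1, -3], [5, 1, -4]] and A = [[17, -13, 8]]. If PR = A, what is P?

P = [[3, 1, 1]]

Since R sits to the right of P, P = AR⁻¹.
det R = 2, so R⁻¹ = [[-1/2, -15/2, 5], [-3/2, -37/2, 12], [-1, -14, 9]].
P = AR⁻¹ = [[17, -13, 8]] · [[-1/2, -15/2, 5], [-3/2, -37/2, 12], [-1, -14, 9]] = [[3, 1, 1]].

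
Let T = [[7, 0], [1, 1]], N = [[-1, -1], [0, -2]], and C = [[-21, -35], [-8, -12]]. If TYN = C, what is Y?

Y = T⁻¹CN⁻¹ (apply T⁻¹ on the left and N⁻¹ on the right).
T has determinant 7; T⁻¹ = [[1/7, 0], [-1/7, 1]].
det N = 2, so N⁻¹ = [[-1, 1/2], [0, -1/2]].
T⁻¹C = [[-3, -5], [-5, -7]].
Y = (T⁻¹C)N⁻¹ = [[3, 1], [5, 1]].

Y = [[3, 1], [5, 1]]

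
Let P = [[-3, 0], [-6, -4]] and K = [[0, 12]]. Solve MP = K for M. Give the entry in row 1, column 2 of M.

-3

Right-multiplying both sides by P⁻¹ gives M = KP⁻¹.
det P = 12, so P⁻¹ = [[-1/3, 0], [1/2, -1/4]].
M = KP⁻¹ = [[0, 12]] · [[-1/3, 0], [1/2, -1/4]] = [[6, -3]].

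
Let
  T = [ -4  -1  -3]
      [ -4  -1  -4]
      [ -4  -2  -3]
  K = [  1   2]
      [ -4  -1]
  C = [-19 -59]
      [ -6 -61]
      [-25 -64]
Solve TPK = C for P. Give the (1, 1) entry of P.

5

P = T⁻¹CK⁻¹ (apply T⁻¹ on the left and K⁻¹ on the right).
det T = 4, so T⁻¹ = [[-5/4, 3/4, 1/4], [1, 0, -1], [1, -1, 0]].
K has determinant 7; K⁻¹ = [[-1/7, -2/7], [4/7, 1/7]].
T⁻¹C = [[13, 12], [6, 5], [-13, 2]].
P = (T⁻¹C)K⁻¹ = [[5, -2], [2, -1], [3, 4]].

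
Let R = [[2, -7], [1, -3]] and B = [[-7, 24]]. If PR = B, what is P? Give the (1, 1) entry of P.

-3

Right-multiplying both sides by R⁻¹ gives P = BR⁻¹.
R has determinant 1; R⁻¹ = [[-3, 7], [-1, 2]].
P = BR⁻¹ = [[-7, 24]] · [[-3, 7], [-1, 2]] = [[-3, -1]].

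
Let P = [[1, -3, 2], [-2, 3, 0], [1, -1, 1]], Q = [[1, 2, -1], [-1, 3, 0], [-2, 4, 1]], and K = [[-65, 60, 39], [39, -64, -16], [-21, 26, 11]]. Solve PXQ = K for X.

X = P⁻¹KQ⁻¹ (apply P⁻¹ on the left and Q⁻¹ on the right).
det P = -5; the adjugate gives P⁻¹ = [[-3/5, -1/5, 6/5], [-2/5, 1/5, 4/5], [1/5, 2/5, 3/5]].
Q has determinant 3; Q⁻¹ = [[1, -2, 1], [1/3, -1/3, 1/3], [2/3, -8/3, 5/3]].
P⁻¹K = [[6, 8, -7], [17, -16, -10], [-10, 2, 8]].
X = (P⁻¹K)Q⁻¹ = [[4, 4, -3], [5, -2, -5], [-4, -2, 4]].

X = [[4, 4, -3], [5, -2, -5], [-4, -2, 4]]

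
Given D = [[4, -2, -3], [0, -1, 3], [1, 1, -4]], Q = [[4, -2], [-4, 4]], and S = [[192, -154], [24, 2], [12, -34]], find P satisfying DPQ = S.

P = [[5, -4], [-4, 2], [3, 3]]

P = D⁻¹SQ⁻¹ (apply D⁻¹ on the left and Q⁻¹ on the right).
det D = -5, so D⁻¹ = [[-1/5, 11/5, 9/5], [-3/5, 13/5, 12/5], [-1/5, 6/5, 4/5]].
det Q = 8; the adjugate gives Q⁻¹ = [[1/2, 1/4], [1/2, 1/2]].
D⁻¹S = [[36, -26], [-24, 16], [0, 6]].
P = (D⁻¹S)Q⁻¹ = [[5, -4], [-4, 2], [3, 3]].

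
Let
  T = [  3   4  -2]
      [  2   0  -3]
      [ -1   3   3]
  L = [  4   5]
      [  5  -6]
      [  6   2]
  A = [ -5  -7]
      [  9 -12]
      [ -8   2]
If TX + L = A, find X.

X = [[5, 0], [-5, -2], [2, 2]]

TX = A − L = [[-9, -12], [4, -6], [-14, 0]].
T is on the left of X, so left-multiply by T⁻¹: X = T⁻¹(A − L).
det T = 3, so T⁻¹ = [[3, -6, -4], [-1, 7/3, 5/3], [2, -13/3, -8/3]].
X = T⁻¹(A − L) = [[5, 0], [-5, -2], [2, 2]].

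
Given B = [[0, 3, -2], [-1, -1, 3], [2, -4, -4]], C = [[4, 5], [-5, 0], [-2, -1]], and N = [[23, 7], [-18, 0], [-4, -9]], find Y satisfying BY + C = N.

BY = N − C = [[19, 2], [-13, 0], [-2, -8]].
Left-multiplying both sides by B⁻¹ gives Y = B⁻¹(N − C).
det B = -6, so B⁻¹ = [[-8/3, -10/3, -7/6], [-1/3, -2/3, -1/3], [-1, -1, -1/2]].
Y = B⁻¹(N − C) = [[-5, 4], [3, 2], [-5, 2]].

Y = [[-5, 4], [3, 2], [-5, 2]]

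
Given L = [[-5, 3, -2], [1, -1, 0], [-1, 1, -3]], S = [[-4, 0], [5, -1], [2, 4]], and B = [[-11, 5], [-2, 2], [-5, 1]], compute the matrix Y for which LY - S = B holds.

Y = [[3, -2], [0, -3], [0, -2]]

LY = B + S = [[-15, 5], [3, 1], [-3, 5]].
Left-multiplying both sides by L⁻¹ gives Y = L⁻¹(B + S).
det L = -6, so L⁻¹ = [[-1/2, -7/6, 1/3], [-1/2, -13/6, 1/3], [0, -1/3, -1/3]].
Y = L⁻¹(B + S) = [[3, -2], [0, -3], [0, -2]].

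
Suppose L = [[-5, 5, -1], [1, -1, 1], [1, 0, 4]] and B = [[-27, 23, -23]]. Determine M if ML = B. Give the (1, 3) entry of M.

L is on the right of M, so right-multiply by L⁻¹: M = BL⁻¹.
det L = 4; the adjugate gives L⁻¹ = [[-1, -5, 1], [-3/4, -19/4, 1], [1/4, 5/4, 0]].
M = BL⁻¹ = [[-27, 23, -23]] · [[-1, -5, 1], [-3/4, -19/4, 1], [1/4, 5/4, 0]] = [[4, -3, -4]].

-4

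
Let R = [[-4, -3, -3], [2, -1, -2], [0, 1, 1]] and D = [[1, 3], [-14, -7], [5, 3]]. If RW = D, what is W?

Since R multiplies W on the left, W = R⁻¹D.
det R = -4; the adjugate gives R⁻¹ = [[-1/4, 0, -3/4], [1/2, 1, 7/2], [-1/2, -1, -5/2]].
W = R⁻¹D = [[-1/4, 0, -3/4], [1/2, 1, 7/2], [-1/2, -1, -5/2]] · [[1, 3], [-14, -7], [5, 3]] = [[-4, -3], [4, 5], [1, -2]].

W = [[-4, -3], [4, 5], [1, -2]]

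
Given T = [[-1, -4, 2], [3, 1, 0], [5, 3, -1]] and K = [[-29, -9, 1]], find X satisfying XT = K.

Right-multiplying both sides by T⁻¹ gives X = KT⁻¹.
T has determinant -3; T⁻¹ = [[1/3, -2/3, 2/3], [-1, 3, -2], [-4/3, 17/3, -11/3]].
X = KT⁻¹ = [[-29, -9, 1]] · [[1/3, -2/3, 2/3], [-1, 3, -2], [-4/3, 17/3, -11/3]] = [[-2, -2, -5]].

X = [[-2, -2, -5]]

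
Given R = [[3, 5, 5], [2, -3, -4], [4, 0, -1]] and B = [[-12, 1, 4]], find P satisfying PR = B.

P = [[2, 3, -6]]

Since R sits to the right of P, P = BR⁻¹.
R has determinant -1; R⁻¹ = [[-3, -5, 5], [14, 23, -22], [-12, -20, 19]].
P = BR⁻¹ = [[-12, 1, 4]] · [[-3, -5, 5], [14, 23, -22], [-12, -20, 19]] = [[2, 3, -6]].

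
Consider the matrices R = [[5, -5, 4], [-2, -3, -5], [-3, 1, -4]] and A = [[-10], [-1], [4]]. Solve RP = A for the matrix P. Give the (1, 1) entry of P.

Since R multiplies P on the left, P = R⁻¹A.
det R = 6, so R⁻¹ = [[17/6, -8/3, 37/6], [7/6, -4/3, 17/6], [-11/6, 5/3, -25/6]].
P = R⁻¹A = [[17/6, -8/3, 37/6], [7/6, -4/3, 17/6], [-11/6, 5/3, -25/6]] · [[-10], [-1], [4]] = [[-1], [1], [0]].

-1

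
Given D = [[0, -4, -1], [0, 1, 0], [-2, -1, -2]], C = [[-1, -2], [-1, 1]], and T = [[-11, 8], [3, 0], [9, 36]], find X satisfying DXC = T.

Left-multiply by D⁻¹ and right-multiply by C⁻¹: X = D⁻¹TC⁻¹.
det D = -2, so D⁻¹ = [[1, 7/2, -1/2], [0, 1, 0], [-1, -4, 0]].
C has determinant -3; C⁻¹ = [[-1/3, -2/3], [-1/3, 1/3]].
D⁻¹T = [[-5, -10], [3, 0], [-1, -8]].
X = (D⁻¹T)C⁻¹ = [[5, 0], [-1, -2], [3, -2]].

X = [[5, 0], [-1, -2], [3, -2]]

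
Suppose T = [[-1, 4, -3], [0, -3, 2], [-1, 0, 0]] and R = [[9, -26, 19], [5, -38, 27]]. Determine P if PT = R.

Right-multiplying both sides by T⁻¹ gives P = RT⁻¹.
T has determinant 1; T⁻¹ = [[0, 0, -1], [-2, -3, 2], [-3, -4, 3]].
P = RT⁻¹ = [[9, -26, 19], [5, -38, 27]] · [[0, 0, -1], [-2, -3, 2], [-3, -4, 3]] = [[-5, 2, -4], [-5, 6, 0]].

P = [[-5, 2, -4], [-5, 6, 0]]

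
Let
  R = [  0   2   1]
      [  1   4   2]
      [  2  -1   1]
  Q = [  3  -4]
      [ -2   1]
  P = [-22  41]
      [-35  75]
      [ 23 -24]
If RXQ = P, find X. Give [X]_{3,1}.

Isolating X: multiply by R⁻¹ from the left and Q⁻¹ from the right, so X = R⁻¹PQ⁻¹.
det R = -3; the adjugate gives R⁻¹ = [[-2, 1, 0], [-1, 2/3, -1/3], [3, -4/3, 2/3]].
det Q = -5, so Q⁻¹ = [[-1/5, -4/5], [-2/5, -3/5]].
R⁻¹P = [[9, -7], [-9, 17], [-4, 7]].
X = (R⁻¹P)Q⁻¹ = [[1, -3], [-5, -3], [-2, -1]].

-2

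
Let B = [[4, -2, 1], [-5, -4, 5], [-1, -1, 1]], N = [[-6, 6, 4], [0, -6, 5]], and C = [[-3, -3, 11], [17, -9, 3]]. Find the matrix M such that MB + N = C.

M = [[2, 0, 5], [3, -2, 5]]

MB = C − N = [[3, -9, 7], [17, -3, -2]].
B is on the right of M, so right-multiply by B⁻¹: M = (C − N)B⁻¹.
det B = 5; the adjugate gives B⁻¹ = [[1/5, 1/5, -6/5], [0, 1, -5], [1/5, 6/5, -26/5]].
M = (C − N)B⁻¹ = [[2, 0, 5], [3, -2, 5]].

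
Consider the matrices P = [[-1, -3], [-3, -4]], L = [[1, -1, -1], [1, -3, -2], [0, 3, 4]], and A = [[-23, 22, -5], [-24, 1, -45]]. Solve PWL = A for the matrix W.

Isolating W: multiply by P⁻¹ from the left and L⁻¹ from the right, so W = P⁻¹AL⁻¹.
P has determinant -5; P⁻¹ = [[4/5, -3/5], [-3/5, 1/5]].
L has determinant -5; L⁻¹ = [[6/5, -1/5, 1/5], [4/5, -4/5, -1/5], [-3/5, 3/5, 2/5]].
P⁻¹A = [[-4, 17, 23], [9, -13, -6]].
W = (P⁻¹A)L⁻¹ = [[-5, 1, 5], [4, 5, 2]].

W = [[-5, 1, 5], [4, 5, 2]]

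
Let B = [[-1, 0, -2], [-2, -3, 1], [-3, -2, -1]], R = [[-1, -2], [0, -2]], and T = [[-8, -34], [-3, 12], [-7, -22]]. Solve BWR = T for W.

W = B⁻¹TR⁻¹ (apply B⁻¹ on the left and R⁻¹ on the right).
det B = 5, so B⁻¹ = [[1, 4/5, -6/5], [-1, -1, 1], [-1, -2/5, 3/5]].
det R = 2; the adjugate gives R⁻¹ = [[-1, 1], [0, -1/2]].
B⁻¹T = [[-2, 2], [4, 0], [5, 16]].
W = (B⁻¹T)R⁻¹ = [[2, -3], [-4, 4], [-5, -3]].

W = [[2, -3], [-4, 4], [-5, -3]]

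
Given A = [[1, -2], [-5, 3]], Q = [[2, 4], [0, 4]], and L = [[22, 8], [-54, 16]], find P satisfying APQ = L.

Left-multiply by A⁻¹ and right-multiply by Q⁻¹: P = A⁻¹LQ⁻¹.
A has determinant -7; A⁻¹ = [[-3/7, -2/7], [-5/7, -1/7]].
det Q = 8, so Q⁻¹ = [[1/2, -1/2], [0, 1/4]].
A⁻¹L = [[6, -8], [-8, -8]].
P = (A⁻¹L)Q⁻¹ = [[3, -5], [-4, 2]].

P = [[3, -5], [-4, 2]]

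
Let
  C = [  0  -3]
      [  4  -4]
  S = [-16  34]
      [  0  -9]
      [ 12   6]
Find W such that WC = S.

W = [[-6, -4], [3, 0], [-6, 3]]

C is on the right of W, so right-multiply by C⁻¹: W = SC⁻¹.
det C = 12; the adjugate gives C⁻¹ = [[-1/3, 1/4], [-1/3, 0]].
W = SC⁻¹ = [[-16, 34], [0, -9], [12, 6]] · [[-1/3, 1/4], [-1/3, 0]] = [[-6, -4], [3, 0], [-6, 3]].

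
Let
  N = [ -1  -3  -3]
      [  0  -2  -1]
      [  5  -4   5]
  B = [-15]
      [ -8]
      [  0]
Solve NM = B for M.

M = [[6], [5], [-2]]

Left-multiplying both sides by N⁻¹ gives M = N⁻¹B.
det N = -1, so N⁻¹ = [[14, -27, 3], [5, -10, 1], [-10, 19, -2]].
M = N⁻¹B = [[14, -27, 3], [5, -10, 1], [-10, 19, -2]] · [[-15], [-8], [0]] = [[6], [5], [-2]].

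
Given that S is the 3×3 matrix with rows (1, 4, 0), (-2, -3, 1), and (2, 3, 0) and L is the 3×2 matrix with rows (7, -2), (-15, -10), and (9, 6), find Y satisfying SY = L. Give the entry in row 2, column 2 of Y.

S is on the left of Y, so left-multiply by S⁻¹: Y = S⁻¹L.
det S = 5, so S⁻¹ = [[-3/5, 0, 4/5], [2/5, 0, -1/5], [0, 1, 1]].
Y = S⁻¹L = [[-3/5, 0, 4/5], [2/5, 0, -1/5], [0, 1, 1]] · [[7, -2], [-15, -10], [9, 6]] = [[3, 6], [1, -2], [-6, -4]].

-2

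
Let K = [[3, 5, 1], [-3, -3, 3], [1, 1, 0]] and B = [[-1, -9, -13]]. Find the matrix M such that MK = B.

K is on the right of M, so right-multiply by K⁻¹: M = BK⁻¹.
det K = 6; the adjugate gives K⁻¹ = [[-1/2, 1/6, 3], [1/2, -1/6, -2], [0, 1/3, 1]].
M = BK⁻¹ = [[-1, -9, -13]] · [[-1/2, 1/6, 3], [1/2, -1/6, -2], [0, 1/3, 1]] = [[-4, -3, 2]].

M = [[-4, -3, 2]]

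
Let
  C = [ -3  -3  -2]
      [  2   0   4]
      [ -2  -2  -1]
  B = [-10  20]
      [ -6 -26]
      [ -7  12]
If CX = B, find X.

X = [[-1, -5], [5, 1], [-1, -4]]

C is on the left of X, so left-multiply by C⁻¹: X = C⁻¹B.
det C = 2; the adjugate gives C⁻¹ = [[4, 1/2, -6], [-3, -1/2, 4], [-2, 0, 3]].
X = C⁻¹B = [[4, 1/2, -6], [-3, -1/2, 4], [-2, 0, 3]] · [[-10, 20], [-6, -26], [-7, 12]] = [[-1, -5], [5, 1], [-1, -4]].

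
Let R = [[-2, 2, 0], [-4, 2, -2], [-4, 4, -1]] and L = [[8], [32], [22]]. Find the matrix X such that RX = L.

Since R multiplies X on the left, X = R⁻¹L.
det R = -4, so R⁻¹ = [[-3/2, -1/2, 1], [-1, -1/2, 1], [2, 0, -1]].
X = R⁻¹L = [[-3/2, -1/2, 1], [-1, -1/2, 1], [2, 0, -1]] · [[8], [32], [22]] = [[-6], [-2], [-6]].

X = [[-6], [-2], [-6]]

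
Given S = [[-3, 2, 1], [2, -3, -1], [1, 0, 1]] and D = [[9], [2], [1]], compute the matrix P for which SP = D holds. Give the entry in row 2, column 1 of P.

S is on the left of P, so left-multiply by S⁻¹: P = S⁻¹D.
det S = 6; the adjugate gives S⁻¹ = [[-1/2, -1/3, 1/6], [-1/2, -2/3, -1/6], [1/2, 1/3, 5/6]].
P = S⁻¹D = [[-1/2, -1/3, 1/6], [-1/2, -2/3, -1/6], [1/2, 1/3, 5/6]] · [[9], [2], [1]] = [[-5], [-6], [6]].

-6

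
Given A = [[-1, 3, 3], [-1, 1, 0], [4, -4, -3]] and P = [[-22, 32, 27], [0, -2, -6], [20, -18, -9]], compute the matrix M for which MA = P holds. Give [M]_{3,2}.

Since A sits to the right of M, M = PA⁻¹.
det A = -6, so A⁻¹ = [[1/2, 1/2, 1/2], [1/2, 3/2, 1/2], [0, -4/3, -1/3]].
M = PA⁻¹ = [[-22, 32, 27], [0, -2, -6], [20, -18, -9]] · [[1/2, 1/2, 1/2], [1/2, 3/2, 1/2], [0, -4/3, -1/3]] = [[5, 1, -4], [-1, 5, 1], [1, -5, 4]].

-5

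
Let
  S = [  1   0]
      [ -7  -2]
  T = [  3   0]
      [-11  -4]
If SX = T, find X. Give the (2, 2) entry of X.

2

S is on the left of X, so left-multiply by S⁻¹: X = S⁻¹T.
det S = -2, so S⁻¹ = [[1, 0], [-7/2, -1/2]].
X = S⁻¹T = [[1, 0], [-7/2, -1/2]] · [[3, 0], [-11, -4]] = [[3, 0], [-5, 2]].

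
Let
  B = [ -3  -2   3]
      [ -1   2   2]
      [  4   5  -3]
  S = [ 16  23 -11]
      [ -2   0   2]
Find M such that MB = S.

M = [[-2, 2, 3], [-6, 4, -4]]

B is on the right of M, so right-multiply by B⁻¹: M = SB⁻¹.
det B = -1, so B⁻¹ = [[16, -9, 10], [-5, 3, -3], [13, -7, 8]].
M = SB⁻¹ = [[16, 23, -11], [-2, 0, 2]] · [[16, -9, 10], [-5, 3, -3], [13, -7, 8]] = [[-2, 2, 3], [-6, 4, -4]].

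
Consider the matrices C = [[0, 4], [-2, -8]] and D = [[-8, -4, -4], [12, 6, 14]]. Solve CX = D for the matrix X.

X = [[2, 1, -3], [-2, -1, -1]]

Since C multiplies X on the left, X = C⁻¹D.
det C = 8; the adjugate gives C⁻¹ = [[-1, -1/2], [1/4, 0]].
X = C⁻¹D = [[-1, -1/2], [1/4, 0]] · [[-8, -4, -4], [12, 6, 14]] = [[2, 1, -3], [-2, -1, -1]].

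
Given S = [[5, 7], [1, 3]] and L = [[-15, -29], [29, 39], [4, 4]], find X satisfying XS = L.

X = [[-2, -5], [6, -1], [1, -1]]

Since S sits to the right of X, X = LS⁻¹.
det S = 8; the adjugate gives S⁻¹ = [[3/8, -7/8], [-1/8, 5/8]].
X = LS⁻¹ = [[-15, -29], [29, 39], [4, 4]] · [[3/8, -7/8], [-1/8, 5/8]] = [[-2, -5], [6, -1], [1, -1]].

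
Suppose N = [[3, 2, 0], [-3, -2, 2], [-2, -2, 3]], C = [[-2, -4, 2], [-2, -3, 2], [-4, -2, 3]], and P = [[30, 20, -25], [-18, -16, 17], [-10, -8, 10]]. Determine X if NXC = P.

X = [[1, -4, 1], [1, 1, -4], [-1, 2, -2]]

X = N⁻¹PC⁻¹ (apply N⁻¹ on the left and C⁻¹ on the right).
N has determinant 4; N⁻¹ = [[-1/2, -3/2, 1], [5/4, 9/4, -3/2], [1/2, 1/2, 0]].
C has determinant 2; C⁻¹ = [[-5/2, 4, -1], [-1, 1, 0], [-4, 6, -1]].
N⁻¹P = [[2, 6, -3], [12, 1, -8], [6, 2, -4]].
X = (N⁻¹P)C⁻¹ = [[1, -4, 1], [1, 1, -4], [-1, 2, -2]].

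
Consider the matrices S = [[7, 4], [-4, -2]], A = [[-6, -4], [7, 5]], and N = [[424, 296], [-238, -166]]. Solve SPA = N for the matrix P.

Left-multiply by S⁻¹ and right-multiply by A⁻¹: P = S⁻¹NA⁻¹.
S has determinant 2; S⁻¹ = [[-1, -2], [2, 7/2]].
det A = -2, so A⁻¹ = [[-5/2, -2], [7/2, 3]].
S⁻¹N = [[52, 36], [15, 11]].
P = (S⁻¹N)A⁻¹ = [[-4, 4], [1, 3]].

P = [[-4, 4], [1, 3]]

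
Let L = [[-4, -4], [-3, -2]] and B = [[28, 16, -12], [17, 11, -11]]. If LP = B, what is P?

Since L multiplies P on the left, P = L⁻¹B.
det L = -4, so L⁻¹ = [[1/2, -1], [-3/4, 1]].
P = L⁻¹B = [[1/2, -1], [-3/4, 1]] · [[28, 16, -12], [17, 11, -11]] = [[-3, -3, 5], [-4, -1, -2]].

P = [[-3, -3, 5], [-4, -1, -2]]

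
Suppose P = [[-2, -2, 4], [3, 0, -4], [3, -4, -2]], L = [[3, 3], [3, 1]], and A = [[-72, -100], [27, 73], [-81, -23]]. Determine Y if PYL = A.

Y = [[4, -1], [5, 4], [-5, 5]]

Isolating Y: multiply by P⁻¹ from the left and L⁻¹ from the right, so Y = P⁻¹AL⁻¹.
det P = -4, so P⁻¹ = [[4, 5, -2], [3/2, 2, -1], [3, 7/2, -3/2]].
L has determinant -6; L⁻¹ = [[-1/6, 1/2], [1/2, -1/2]].
P⁻¹A = [[9, 11], [27, 19], [0, -10]].
Y = (P⁻¹A)L⁻¹ = [[4, -1], [5, 4], [-5, 5]].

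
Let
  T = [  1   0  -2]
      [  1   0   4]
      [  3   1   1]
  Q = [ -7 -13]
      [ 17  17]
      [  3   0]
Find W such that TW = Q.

W = [[1, -3], [-4, 4], [4, 5]]

T is on the left of W, so left-multiply by T⁻¹: W = T⁻¹Q.
det T = -6; the adjugate gives T⁻¹ = [[2/3, 1/3, 0], [-11/6, -7/6, 1], [-1/6, 1/6, 0]].
W = T⁻¹Q = [[2/3, 1/3, 0], [-11/6, -7/6, 1], [-1/6, 1/6, 0]] · [[-7, -13], [17, 17], [3, 0]] = [[1, -3], [-4, 4], [4, 5]].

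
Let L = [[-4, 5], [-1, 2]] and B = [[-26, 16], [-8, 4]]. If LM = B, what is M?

M = [[4, -4], [-2, 0]]

L is on the left of M, so left-multiply by L⁻¹: M = L⁻¹B.
det L = -3; the adjugate gives L⁻¹ = [[-2/3, 5/3], [-1/3, 4/3]].
M = L⁻¹B = [[-2/3, 5/3], [-1/3, 4/3]] · [[-26, 16], [-8, 4]] = [[4, -4], [-2, 0]].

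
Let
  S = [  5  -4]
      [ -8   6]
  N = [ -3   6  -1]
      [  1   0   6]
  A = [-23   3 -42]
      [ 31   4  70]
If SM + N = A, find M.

SM = A − N = [[-20, -3, -41], [30, 4, 64]].
Since S multiplies M on the left, M = S⁻¹(A − N).
det S = -2; the adjugate gives S⁻¹ = [[-3, -2], [-4, -5/2]].
M = S⁻¹(A − N) = [[0, 1, -5], [5, 2, 4]].

M = [[0, 1, -5], [5, 2, 4]]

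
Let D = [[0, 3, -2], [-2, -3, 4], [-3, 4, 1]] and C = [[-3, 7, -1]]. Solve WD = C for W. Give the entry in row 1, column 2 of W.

0

Since D sits to the right of W, W = CD⁻¹.
D has determinant 4; D⁻¹ = [[-19/4, -11/4, 3/2], [-5/2, -3/2, 1], [-17/4, -9/4, 3/2]].
W = CD⁻¹ = [[-3, 7, -1]] · [[-19/4, -11/4, 3/2], [-5/2, -3/2, 1], [-17/4, -9/4, 3/2]] = [[1, 0, 1]].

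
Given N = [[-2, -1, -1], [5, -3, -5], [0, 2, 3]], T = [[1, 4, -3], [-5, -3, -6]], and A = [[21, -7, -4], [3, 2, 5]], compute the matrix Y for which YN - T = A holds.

Y = [[-1, 4, 4], [1, 0, 0]]

YN = A + T = [[22, -3, -7], [-2, -1, -1]].
Since N sits to the right of Y, Y = (A + T)N⁻¹.
det N = 3, so N⁻¹ = [[1/3, 1/3, 2/3], [-5, -2, -5], [10/3, 4/3, 11/3]].
Y = (A + T)N⁻¹ = [[-1, 4, 4], [1, 0, 0]].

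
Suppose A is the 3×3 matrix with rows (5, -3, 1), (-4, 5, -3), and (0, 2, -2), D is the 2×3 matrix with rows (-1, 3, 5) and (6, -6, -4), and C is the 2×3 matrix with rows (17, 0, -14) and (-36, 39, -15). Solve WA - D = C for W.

W = [[4, 1, 5], [-2, 5, 1]]

WA = C + D = [[16, 3, -9], [-30, 33, -19]].
A is on the right of W, so right-multiply by A⁻¹: W = (C + D)A⁻¹.
A has determinant -4; A⁻¹ = [[1, 1, -1], [2, 5/2, -11/4], [2, 5/2, -13/4]].
W = (C + D)A⁻¹ = [[4, 1, 5], [-2, 5, 1]].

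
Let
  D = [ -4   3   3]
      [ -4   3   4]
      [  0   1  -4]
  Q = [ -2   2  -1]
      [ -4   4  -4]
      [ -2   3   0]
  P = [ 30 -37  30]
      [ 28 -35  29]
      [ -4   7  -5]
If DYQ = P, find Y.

Isolating Y: multiply by D⁻¹ from the left and Q⁻¹ from the right, so Y = D⁻¹PQ⁻¹.
det D = 4, so D⁻¹ = [[-4, 15/4, 3/4], [-4, 4, 1], [-1, 1, 0]].
det Q = -4; the adjugate gives Q⁻¹ = [[-3, 3/4, 1], [-2, 1/2, 1], [1, -1/2, 0]].
D⁻¹P = [[-18, 22, -15], [-12, 15, -9], [-2, 2, -1]].
Y = (D⁻¹P)Q⁻¹ = [[-5, 5, 4], [-3, 3, 3], [1, 0, 0]].

Y = [[-5, 5, 4], [-3, 3, 3], [1, 0, 0]]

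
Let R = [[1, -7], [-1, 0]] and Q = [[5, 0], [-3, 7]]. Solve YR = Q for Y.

Y = [[0, -5], [-1, 2]]

R is on the right of Y, so right-multiply by R⁻¹: Y = QR⁻¹.
R has determinant -7; R⁻¹ = [[0, -1], [-1/7, -1/7]].
Y = QR⁻¹ = [[5, 0], [-3, 7]] · [[0, -1], [-1/7, -1/7]] = [[0, -5], [-1, 2]].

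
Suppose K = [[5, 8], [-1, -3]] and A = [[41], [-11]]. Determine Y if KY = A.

Y = [[5], [2]]

K is on the left of Y, so left-multiply by K⁻¹: Y = K⁻¹A.
det K = -7, so K⁻¹ = [[3/7, 8/7], [-1/7, -5/7]].
Y = K⁻¹A = [[3/7, 8/7], [-1/7, -5/7]] · [[41], [-11]] = [[5], [2]].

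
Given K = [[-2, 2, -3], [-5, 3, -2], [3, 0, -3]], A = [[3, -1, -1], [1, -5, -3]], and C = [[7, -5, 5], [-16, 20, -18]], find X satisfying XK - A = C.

X = [[0, -2, 0], [3, 3, 2]]

XK = C + A = [[10, -6, 4], [-15, 15, -21]].
Since K sits to the right of X, X = (C + A)K⁻¹.
det K = 3, so K⁻¹ = [[-3, 2, 5/3], [-7, 5, 11/3], [-3, 2, 4/3]].
X = (C + A)K⁻¹ = [[0, -2, 0], [3, 3, 2]].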